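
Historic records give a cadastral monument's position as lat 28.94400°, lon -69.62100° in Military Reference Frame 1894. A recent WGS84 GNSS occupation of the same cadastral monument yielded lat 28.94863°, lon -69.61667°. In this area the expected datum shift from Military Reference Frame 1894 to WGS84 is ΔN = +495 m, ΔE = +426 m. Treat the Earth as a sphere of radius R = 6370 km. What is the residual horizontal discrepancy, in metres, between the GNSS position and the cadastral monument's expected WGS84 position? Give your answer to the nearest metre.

20 m

Observed coordinate differences: Δφ = +0.00463°, Δλ = +0.00433°.
Converting to metres (1° lat = 111177 m, cos φ = 0.875093): observed ΔN = 514.8 m, observed ΔE = 421.3 m.
Subtracting the expected shift leaves a residual of 514.8 − (495) = 19.8 m north and 421.3 − (426) = -4.7 m east.
Residual distance = √(19.8² + (-4.7)²) = 20.3 m.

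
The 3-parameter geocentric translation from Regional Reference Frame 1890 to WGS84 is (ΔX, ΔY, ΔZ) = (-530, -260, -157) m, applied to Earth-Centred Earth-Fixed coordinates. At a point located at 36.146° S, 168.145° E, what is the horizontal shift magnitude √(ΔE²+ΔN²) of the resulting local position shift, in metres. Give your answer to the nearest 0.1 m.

392.2 m

The local east axis at (φ, λ) is (−sin λ, cos λ, 0), so ΔE = −sin(168.145°)·(-530) + cos(168.145°)·(-260) = 363.34 m.
The local north axis is (−sin φ cos λ, −sin φ sin λ, cos φ), giving ΔN = 305.950 − 31.506 − 126.780 = 147.66 m.
Horizontal magnitude = √(ΔE² + ΔN²) = √(363.34² + 147.66²) = 392.20 m.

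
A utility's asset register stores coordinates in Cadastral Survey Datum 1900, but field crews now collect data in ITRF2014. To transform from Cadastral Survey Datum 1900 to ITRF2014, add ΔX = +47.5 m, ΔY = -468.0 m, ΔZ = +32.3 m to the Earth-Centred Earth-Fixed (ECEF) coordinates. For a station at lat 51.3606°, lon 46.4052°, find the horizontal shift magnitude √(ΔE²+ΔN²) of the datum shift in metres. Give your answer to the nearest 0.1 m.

441.3 m

The local east axis at (φ, λ) is (−sin λ, cos λ, 0), so ΔE = −sin(46.4052°)·47.5 + cos(46.4052°)·(-468.0) = -357.11 m.
The local north axis is (−sin φ cos λ, −sin φ sin λ, cos φ), giving ΔN = -25.584 + 264.744 + 20.169 = 259.33 m.
Horizontal magnitude = √(ΔE² + ΔN²) = √((-357.11)² + 259.33²) = 441.34 m.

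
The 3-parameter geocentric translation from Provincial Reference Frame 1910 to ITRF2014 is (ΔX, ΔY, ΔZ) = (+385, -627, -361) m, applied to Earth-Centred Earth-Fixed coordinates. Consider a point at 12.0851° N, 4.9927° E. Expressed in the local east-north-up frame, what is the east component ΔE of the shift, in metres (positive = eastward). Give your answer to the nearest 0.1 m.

The local east axis at (φ, λ) is (−sin λ, cos λ, 0), so ΔE = −sin(4.9927°)·385 + cos(4.9927°)·(-627) = -658.13 m.

ΔE = -658.1 m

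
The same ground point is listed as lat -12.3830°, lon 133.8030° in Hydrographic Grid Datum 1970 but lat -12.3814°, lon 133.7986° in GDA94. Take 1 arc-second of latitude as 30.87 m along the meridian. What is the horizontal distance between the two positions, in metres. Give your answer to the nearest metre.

510 m

Δφ = -12.3814° − -12.3830° = +0.0016°; Δλ = 133.7986° − 133.8030° = -0.0044°.
1° of latitude = 3600 × 30.87 = 111132 m.
ΔN = Δφ × 111132 = 177.8 m; ΔE = Δλ × 111132 × cos(-12.3830°) = -0.0044 × 111132 × 0.976736 = -477.6 m.
Distance = √(ΔE² + ΔN²) = √((-477.6)² + 177.8²) = 509.6 m.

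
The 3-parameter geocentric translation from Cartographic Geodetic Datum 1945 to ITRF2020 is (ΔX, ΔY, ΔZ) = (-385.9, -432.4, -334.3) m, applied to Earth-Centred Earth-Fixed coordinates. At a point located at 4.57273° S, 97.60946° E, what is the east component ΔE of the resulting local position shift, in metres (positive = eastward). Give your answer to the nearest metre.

ΔE = 440 m

The local east axis at (φ, λ) is (−sin λ, cos λ, 0), so ΔE = −sin(97.60946°)·(-385.9) + cos(97.60946°)·(-432.4) = 439.76 m.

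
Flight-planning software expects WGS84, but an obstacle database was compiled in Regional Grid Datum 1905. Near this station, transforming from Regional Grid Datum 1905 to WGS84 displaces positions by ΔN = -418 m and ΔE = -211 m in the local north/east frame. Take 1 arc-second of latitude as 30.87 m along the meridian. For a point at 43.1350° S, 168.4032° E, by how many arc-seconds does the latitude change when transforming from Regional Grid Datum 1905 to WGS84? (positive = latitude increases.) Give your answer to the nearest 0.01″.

Δφ = -13.54″

1″ of latitude = 30.87 m, so Δφ = -418.0 / 30.87 = -13.541″.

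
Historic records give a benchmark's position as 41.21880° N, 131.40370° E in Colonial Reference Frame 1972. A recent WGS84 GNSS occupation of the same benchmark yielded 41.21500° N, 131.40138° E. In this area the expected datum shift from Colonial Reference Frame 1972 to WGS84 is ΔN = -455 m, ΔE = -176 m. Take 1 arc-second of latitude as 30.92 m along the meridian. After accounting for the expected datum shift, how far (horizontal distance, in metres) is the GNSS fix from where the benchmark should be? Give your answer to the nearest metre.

37 m

Observed coordinate differences: Δφ = -0.00380°, Δλ = -0.00232°.
Converting to metres (1° lat = 111312 m, cos φ = 0.752199): observed ΔN = -423.0 m, observed ΔE = -194.3 m.
Subtracting the expected shift leaves a residual of -423.0 − (-455) = 32.0 m north and -194.3 − (-176) = -18.3 m east.
Residual distance = √(32.0² + (-18.3)²) = 36.9 m.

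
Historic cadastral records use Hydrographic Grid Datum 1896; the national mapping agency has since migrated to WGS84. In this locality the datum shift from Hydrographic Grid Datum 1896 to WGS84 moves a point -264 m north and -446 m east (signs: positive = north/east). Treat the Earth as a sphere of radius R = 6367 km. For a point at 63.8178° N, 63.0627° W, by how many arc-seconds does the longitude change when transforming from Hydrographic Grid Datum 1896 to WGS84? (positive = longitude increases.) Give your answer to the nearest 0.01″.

Δλ = -32.75″

At latitude 63.8178°, cos φ = 0.441227.
One radian of longitude at latitude φ spans R cos φ, so Δλ = ΔE / (R cos φ) = -446.0 / (6367000 × 0.441227) = -1.5876e-04 rad = -32.746″.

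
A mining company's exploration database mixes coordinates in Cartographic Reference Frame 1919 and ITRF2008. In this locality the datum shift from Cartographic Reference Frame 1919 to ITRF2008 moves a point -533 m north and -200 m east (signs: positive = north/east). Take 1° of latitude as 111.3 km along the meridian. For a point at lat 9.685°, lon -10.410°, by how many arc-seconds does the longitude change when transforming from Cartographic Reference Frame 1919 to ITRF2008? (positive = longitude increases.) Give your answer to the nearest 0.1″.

Δλ = -6.6″

At latitude 9.685°, cos φ = 0.985748.
1° of longitude at this latitude = 111.3 × cos φ = 109.71 km, so Δλ = -200.0 / 109713.7 = -0.0018229° = -6.563″.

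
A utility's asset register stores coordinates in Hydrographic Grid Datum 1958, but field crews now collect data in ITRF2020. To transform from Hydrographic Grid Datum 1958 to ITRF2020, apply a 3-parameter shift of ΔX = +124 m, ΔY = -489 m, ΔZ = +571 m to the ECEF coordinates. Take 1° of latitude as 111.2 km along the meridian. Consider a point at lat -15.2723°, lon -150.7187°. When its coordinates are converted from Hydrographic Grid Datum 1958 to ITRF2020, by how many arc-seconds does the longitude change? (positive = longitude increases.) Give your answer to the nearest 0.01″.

Δλ = 16.35″

sin φ = -0.263407, cos φ = 0.964685, sin λ = -0.489098, cos λ = -0.872229.
East component: ΔE = −sin λ·ΔX + cos λ·ΔY = −(-0.489098)(124) + (-0.872229)(-489) = 487.17 m.
1° of latitude spans 111200 m; at latitude φ, 1° of longitude spans that × cos φ = 107273.0 m, so Δλ = 487.17 / 107273.0 × 3600 = 16.349″.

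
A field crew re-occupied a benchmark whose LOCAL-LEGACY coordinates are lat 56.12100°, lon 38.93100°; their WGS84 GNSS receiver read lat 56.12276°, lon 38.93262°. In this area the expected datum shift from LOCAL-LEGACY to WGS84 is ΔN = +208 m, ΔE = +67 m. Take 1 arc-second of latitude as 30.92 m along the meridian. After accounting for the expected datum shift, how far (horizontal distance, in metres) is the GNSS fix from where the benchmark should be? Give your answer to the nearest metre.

Observed coordinate differences: Δφ = +0.00176°, Δλ = +0.00162°.
Converting to metres (1° lat = 111312 m, cos φ = 0.557441): observed ΔN = 195.9 m, observed ΔE = 100.5 m.
Subtracting the expected shift leaves a residual of 195.9 − (208) = -12.1 m north and 100.5 − (67) = 33.5 m east.
Residual distance = √((-12.1)² + 33.5²) = 35.6 m.

36 m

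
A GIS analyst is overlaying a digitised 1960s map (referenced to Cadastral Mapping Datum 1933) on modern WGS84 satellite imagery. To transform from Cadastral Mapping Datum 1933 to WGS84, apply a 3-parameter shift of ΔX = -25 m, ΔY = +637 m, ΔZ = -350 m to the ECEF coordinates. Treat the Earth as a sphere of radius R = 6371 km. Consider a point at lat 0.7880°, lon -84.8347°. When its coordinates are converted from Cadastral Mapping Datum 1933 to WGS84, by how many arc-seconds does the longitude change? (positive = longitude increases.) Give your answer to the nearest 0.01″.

sin φ = 0.013753, cos φ = 0.999905, sin λ = -0.995939, cos λ = 0.090029.
East component: ΔE = −sin λ·ΔX + cos λ·ΔY = −(-0.995939)(-25) + (0.090029)(637) = 32.45 m.
1° of latitude spans πR/180 = 111195 m; at latitude φ, 1° of longitude spans that × cos φ = 111184.4 m, so Δλ = 32.45 / 111184.4 × 3600 = 1.051″.

Δλ = 1.05″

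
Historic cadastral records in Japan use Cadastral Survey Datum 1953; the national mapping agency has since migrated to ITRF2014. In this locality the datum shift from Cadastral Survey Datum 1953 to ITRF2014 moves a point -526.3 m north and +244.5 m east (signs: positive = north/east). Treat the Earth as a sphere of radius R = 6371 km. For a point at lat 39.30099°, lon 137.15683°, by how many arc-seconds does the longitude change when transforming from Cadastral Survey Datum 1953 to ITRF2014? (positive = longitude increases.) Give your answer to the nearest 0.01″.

Δλ = 10.23″

At latitude 39.30099°, cos φ = 0.773829.
One radian of longitude at latitude φ spans R cos φ, so Δλ = ΔE / (R cos φ) = 244.5 / (6371000 × 0.773829) = 4.9594e-05 rad = 10.229″.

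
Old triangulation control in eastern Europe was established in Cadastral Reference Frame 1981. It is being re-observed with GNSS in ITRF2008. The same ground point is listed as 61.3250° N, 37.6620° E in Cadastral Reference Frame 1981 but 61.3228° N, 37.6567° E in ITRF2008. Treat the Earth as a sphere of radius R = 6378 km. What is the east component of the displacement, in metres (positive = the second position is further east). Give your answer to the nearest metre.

Δφ = 61.3228° − 61.3250° = -0.0022°; Δλ = 37.6567° − 37.6620° = -0.0053°.
1° along a meridian = πR/180 = 111317 m.
ΔN = Δφ × 111317 = -244.9 m; ΔE = Δλ × 111317 × cos(61.3250°) = -0.0053 × 111317 × 0.479841 = -283.1 m.

ΔE = -283 m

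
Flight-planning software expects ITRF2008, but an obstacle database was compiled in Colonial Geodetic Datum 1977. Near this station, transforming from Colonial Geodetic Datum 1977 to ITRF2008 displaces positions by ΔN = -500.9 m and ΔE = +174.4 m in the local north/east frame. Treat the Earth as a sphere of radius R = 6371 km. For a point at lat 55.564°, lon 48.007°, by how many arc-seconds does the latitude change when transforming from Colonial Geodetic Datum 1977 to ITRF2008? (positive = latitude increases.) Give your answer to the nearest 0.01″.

Δφ = -16.22″

On a sphere of radius R, 1 rad of latitude = R, so Δφ = ΔN / R = -500.9 / 6371000 = -7.8622e-05 rad = -16.217″.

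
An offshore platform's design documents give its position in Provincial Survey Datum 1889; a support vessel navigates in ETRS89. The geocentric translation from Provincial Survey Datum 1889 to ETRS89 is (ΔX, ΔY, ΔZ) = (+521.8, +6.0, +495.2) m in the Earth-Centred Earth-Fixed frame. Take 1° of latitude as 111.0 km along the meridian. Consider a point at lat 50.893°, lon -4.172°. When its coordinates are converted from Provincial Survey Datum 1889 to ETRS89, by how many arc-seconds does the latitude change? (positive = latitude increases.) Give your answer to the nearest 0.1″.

Δφ = -3.0″

sin φ = 0.775969, cos φ = 0.630771, sin λ = -0.072751, cos λ = 0.997350.
North component: ΔN = −sin φ cos λ·ΔX − sin φ sin λ·ΔY + cos φ·ΔZ = −(0.775969)(0.997350)(521.8) − (0.775969)(-0.072751)(6.0) + (0.630771)(495.2) = -91.13 m.
1° of latitude spans 111000 m, so Δφ = -91.13 / 111000 × 3600 = -2.956″.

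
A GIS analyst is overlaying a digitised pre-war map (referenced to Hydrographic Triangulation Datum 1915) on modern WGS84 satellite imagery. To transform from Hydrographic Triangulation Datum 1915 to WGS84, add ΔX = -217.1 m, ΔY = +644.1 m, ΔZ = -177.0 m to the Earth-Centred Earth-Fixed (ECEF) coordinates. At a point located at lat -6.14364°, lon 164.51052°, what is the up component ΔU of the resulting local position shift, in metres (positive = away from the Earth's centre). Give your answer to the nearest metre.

The local up (radial) axis is (cos φ cos λ, cos φ sin λ, sin φ), giving ΔU = 208.013 + 171.026 + 18.943 = 397.98 m.

ΔU = 398 m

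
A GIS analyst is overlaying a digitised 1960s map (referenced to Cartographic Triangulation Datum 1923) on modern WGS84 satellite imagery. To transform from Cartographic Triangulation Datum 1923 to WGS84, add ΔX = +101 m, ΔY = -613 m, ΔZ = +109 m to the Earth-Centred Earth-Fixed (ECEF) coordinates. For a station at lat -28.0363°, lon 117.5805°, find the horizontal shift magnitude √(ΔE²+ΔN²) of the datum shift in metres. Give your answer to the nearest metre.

266 m

The local east axis at (φ, λ) is (−sin λ, cos λ, 0), so ΔE = −sin(117.5805°)·101 + cos(117.5805°)·(-613) = 194.29 m.
The local north axis is (−sin φ cos λ, −sin φ sin λ, cos φ), giving ΔN = -21.980 − 255.386 + 96.209 = -181.16 m.
Horizontal magnitude = √(ΔE² + ΔN²) = √(194.29² + (-181.16)²) = 265.65 m.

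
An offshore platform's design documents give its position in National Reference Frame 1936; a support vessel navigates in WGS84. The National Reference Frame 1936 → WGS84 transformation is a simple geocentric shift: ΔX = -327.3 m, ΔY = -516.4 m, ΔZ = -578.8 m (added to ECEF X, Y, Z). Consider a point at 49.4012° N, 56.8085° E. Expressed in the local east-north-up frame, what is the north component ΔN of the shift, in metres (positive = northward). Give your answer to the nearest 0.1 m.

The local north axis is (−sin φ cos λ, −sin φ sin λ, cos φ), giving ΔN = 136.046 + 328.123 − 376.659 = 87.51 m.

ΔN = 87.5 m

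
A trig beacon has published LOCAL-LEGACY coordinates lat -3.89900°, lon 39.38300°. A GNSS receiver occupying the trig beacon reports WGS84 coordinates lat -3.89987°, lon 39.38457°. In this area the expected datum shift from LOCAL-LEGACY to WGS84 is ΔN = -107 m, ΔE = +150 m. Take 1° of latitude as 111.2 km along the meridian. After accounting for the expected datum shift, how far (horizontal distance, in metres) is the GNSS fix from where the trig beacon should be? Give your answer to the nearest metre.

26 m

Observed coordinate differences: Δφ = -0.00087°, Δλ = +0.00157°.
Converting to metres (1° lat = 111200 m, cos φ = 0.997685): observed ΔN = -96.7 m, observed ΔE = 174.2 m.
Subtracting the expected shift leaves a residual of -96.7 − (-107) = 10.3 m north and 174.2 − (150) = 24.2 m east.
Residual distance = √(10.3² + 24.2²) = 26.3 m.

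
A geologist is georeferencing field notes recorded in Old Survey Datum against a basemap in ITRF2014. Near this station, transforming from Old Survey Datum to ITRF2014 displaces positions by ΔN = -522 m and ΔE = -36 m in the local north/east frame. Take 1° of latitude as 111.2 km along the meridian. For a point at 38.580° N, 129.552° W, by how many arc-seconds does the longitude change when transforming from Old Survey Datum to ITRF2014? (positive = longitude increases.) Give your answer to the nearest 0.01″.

Δλ = -1.49″

At latitude 38.580°, cos φ = 0.781738.
1° of longitude at this latitude = 111.2 × cos φ = 86.93 km, so Δλ = -36.0 / 86929.3 = -0.0004141° = -1.491″.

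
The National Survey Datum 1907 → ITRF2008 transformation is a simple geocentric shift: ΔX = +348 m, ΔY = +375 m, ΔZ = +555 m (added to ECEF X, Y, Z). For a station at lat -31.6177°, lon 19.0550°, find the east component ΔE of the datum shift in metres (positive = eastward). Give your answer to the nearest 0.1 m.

ΔE = 240.8 m

At φ = -31.6177°, λ = 19.0550°: sin φ = -0.524249, cos φ = 0.851565, sin λ = 0.326476, cos λ = 0.945206.
ΔE = −sin λ·ΔX + cos λ·ΔY = −(0.326476)·(348) + (0.945206)·(375) = 240.84 m.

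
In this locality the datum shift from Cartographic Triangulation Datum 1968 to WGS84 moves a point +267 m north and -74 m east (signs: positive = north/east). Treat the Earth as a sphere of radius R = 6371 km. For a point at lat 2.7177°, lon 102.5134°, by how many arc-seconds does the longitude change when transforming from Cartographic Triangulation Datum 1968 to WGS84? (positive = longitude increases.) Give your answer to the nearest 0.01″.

Δλ = -2.40″

At latitude 2.7177°, cos φ = 0.998875.
One radian of longitude at latitude φ spans R cos φ, so Δλ = ΔE / (R cos φ) = -74.0 / (6371000 × 0.998875) = -1.1628e-05 rad = -2.398″.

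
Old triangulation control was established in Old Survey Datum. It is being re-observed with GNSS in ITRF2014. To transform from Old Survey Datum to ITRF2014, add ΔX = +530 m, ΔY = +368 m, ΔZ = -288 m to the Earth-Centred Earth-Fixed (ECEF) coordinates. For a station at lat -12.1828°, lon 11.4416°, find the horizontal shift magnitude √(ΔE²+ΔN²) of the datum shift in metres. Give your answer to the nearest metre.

At φ = -12.1828°, λ = 11.4416°: sin φ = -0.211031, cos φ = 0.977479, sin λ = 0.198369, cos λ = 0.980127.
ΔE = −sin λ·ΔX + cos λ·ΔY = −(0.198369)·(530) + (0.980127)·(368) = 255.55 m.
ΔN = −sin φ cos λ·ΔX − sin φ sin λ·ΔY + cos φ·ΔZ = −(-0.211031)(0.980127)(530) − (-0.211031)(0.198369)(368) + (0.977479)(-288) = -156.48 m.
Horizontal magnitude = √(ΔE² + ΔN²) = √(255.55² + (-156.48)²) = 299.66 m.

300 m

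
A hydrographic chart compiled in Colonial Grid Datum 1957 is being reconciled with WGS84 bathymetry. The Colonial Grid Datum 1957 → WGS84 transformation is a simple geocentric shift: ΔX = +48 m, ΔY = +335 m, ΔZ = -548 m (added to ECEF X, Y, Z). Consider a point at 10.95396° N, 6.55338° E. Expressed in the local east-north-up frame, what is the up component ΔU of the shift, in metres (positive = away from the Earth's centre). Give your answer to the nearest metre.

ΔU = -20 m

The local up (radial) axis is (cos φ cos λ, cos φ sin λ, sin φ), giving ΔU = 46.818 + 37.537 − 104.131 = -19.78 m.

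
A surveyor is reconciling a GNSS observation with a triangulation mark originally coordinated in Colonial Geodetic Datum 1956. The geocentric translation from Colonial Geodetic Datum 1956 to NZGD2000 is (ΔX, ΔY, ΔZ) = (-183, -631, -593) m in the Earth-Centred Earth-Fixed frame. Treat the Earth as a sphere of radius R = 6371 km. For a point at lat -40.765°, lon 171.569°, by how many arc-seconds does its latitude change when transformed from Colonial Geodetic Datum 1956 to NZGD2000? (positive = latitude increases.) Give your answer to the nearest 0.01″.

sin φ = -0.652958, cos φ = 0.757394, sin λ = 0.146618, cos λ = -0.989193.
North component: ΔN = −sin φ cos λ·ΔX − sin φ sin λ·ΔY + cos φ·ΔZ = −(-0.652958)(-0.989193)(-183) − (-0.652958)(0.146618)(-631) + (0.757394)(-593) = -391.34 m.
1° of latitude spans πR/180 = 111195 m, so Δφ = -391.34 / 111195 × 3600 = -12.670″.

Δφ = -12.67″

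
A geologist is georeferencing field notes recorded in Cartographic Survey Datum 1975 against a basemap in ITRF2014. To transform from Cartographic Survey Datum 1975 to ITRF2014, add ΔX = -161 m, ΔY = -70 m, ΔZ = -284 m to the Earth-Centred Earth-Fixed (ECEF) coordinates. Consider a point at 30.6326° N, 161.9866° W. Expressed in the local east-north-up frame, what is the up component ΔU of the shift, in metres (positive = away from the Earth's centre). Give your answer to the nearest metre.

The local up (radial) axis is (cos φ cos λ, cos φ sin λ, sin φ), giving ΔU = 131.743 + 18.626 − 144.707 = 5.66 m.

ΔU = 6 m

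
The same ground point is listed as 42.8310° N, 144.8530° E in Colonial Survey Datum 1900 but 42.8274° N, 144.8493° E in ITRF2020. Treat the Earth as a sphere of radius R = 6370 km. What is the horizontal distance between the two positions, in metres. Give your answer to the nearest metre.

501 m

Δφ = 42.8274° − 42.8310° = -0.0036°; Δλ = 144.8493° − 144.8530° = -0.0037°.
1° along a meridian = πR/180 = 111177 m.
ΔN = Δφ × 111177 = -400.2 m; ΔE = Δλ × 111177 × cos(42.8310°) = -0.0037 × 111177 × 0.733362 = -301.7 m.
Distance = √(ΔE² + ΔN²) = √((-301.7)² + (-400.2)²) = 501.2 m.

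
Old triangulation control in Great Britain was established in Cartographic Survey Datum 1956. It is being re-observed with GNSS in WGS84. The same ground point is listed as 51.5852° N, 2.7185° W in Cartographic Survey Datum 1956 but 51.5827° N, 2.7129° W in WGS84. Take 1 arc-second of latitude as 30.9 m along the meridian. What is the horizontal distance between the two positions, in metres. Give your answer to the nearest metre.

Δφ = 51.5827° − 51.5852° = -0.0025°; Δλ = -2.7129° − -2.7185° = +0.0056°.
1° of latitude = 3600 × 30.90 = 111240 m.
ΔN = Δφ × 111240 = -278.1 m; ΔE = Δλ × 111240 × cos(51.5852°) = +0.0056 × 111240 × 0.621350 = 387.1 m.
Distance = √(ΔE² + ΔN²) = √(387.1² + (-278.1)²) = 476.6 m.

477 m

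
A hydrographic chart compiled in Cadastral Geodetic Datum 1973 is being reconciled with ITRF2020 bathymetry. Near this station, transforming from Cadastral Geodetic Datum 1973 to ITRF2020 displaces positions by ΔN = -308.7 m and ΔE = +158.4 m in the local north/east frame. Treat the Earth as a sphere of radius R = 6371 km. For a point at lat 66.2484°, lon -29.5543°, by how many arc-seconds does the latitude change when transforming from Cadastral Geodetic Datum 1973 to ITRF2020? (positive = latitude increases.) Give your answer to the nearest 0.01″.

On a sphere of radius R, 1 rad of latitude = R, so Δφ = ΔN / R = -308.7 / 6371000 = -4.8454e-05 rad = -9.994″.

Δφ = -9.99″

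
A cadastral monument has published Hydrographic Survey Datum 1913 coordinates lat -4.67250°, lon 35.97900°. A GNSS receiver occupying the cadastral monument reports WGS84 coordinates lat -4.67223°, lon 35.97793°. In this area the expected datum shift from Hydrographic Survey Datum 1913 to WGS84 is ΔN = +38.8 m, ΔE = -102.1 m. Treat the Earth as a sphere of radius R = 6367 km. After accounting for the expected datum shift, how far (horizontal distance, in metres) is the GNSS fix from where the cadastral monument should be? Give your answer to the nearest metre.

Observed coordinate differences: Δφ = +0.00027°, Δλ = -0.00107°.
Converting to metres (1° lat = 111125 m, cos φ = 0.996677): observed ΔN = 30.0 m, observed ΔE = -118.5 m.
Subtracting the expected shift leaves a residual of 30.0 − (38.8) = -8.8 m north and -118.5 − (-102.1) = -16.4 m east.
Residual distance = √((-8.8)² + (-16.4)²) = 18.6 m.

19 m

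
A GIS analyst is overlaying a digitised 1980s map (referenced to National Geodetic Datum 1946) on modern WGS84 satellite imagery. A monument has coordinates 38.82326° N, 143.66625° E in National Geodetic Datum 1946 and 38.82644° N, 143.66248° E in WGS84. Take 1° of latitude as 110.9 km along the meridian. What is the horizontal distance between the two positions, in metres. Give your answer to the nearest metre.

Δφ = 38.82644° − 38.82326° = +0.00318°; Δλ = 143.66248° − 143.66625° = -0.00377°.
ΔN = Δφ × 110900 = 352.7 m; ΔE = Δλ × 110900 × cos(38.82326°) = -0.00377 × 110900 × 0.779084 = -325.7 m.
Distance = √(ΔE² + ΔN²) = √((-325.7)² + 352.7²) = 480.1 m.

480 m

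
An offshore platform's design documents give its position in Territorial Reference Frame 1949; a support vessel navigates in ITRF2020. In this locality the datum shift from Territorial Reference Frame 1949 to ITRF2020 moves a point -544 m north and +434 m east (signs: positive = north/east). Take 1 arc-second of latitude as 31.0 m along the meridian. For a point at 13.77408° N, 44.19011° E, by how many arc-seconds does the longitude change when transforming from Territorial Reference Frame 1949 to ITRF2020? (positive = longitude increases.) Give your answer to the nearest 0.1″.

Δλ = 14.4″

At latitude 13.77408°, cos φ = 0.971242.
1″ of longitude at this latitude = 31.00 × cos φ = 30.1085 m, so Δλ = 434.0 / 30.1085 = 14.415″.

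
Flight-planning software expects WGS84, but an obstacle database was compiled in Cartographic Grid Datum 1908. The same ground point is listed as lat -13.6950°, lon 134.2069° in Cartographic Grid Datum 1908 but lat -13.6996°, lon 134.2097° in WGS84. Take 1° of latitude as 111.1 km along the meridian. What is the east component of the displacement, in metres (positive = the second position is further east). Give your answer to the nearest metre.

Δφ = -13.6996° − -13.6950° = -0.0046°; Δλ = 134.2097° − 134.2069° = +0.0028°.
ΔN = Δφ × 111100 = -511.1 m; ΔE = Δλ × 111100 × cos(-13.6950°) = +0.0028 × 111100 × 0.971570 = 302.2 m.

ΔE = 302 m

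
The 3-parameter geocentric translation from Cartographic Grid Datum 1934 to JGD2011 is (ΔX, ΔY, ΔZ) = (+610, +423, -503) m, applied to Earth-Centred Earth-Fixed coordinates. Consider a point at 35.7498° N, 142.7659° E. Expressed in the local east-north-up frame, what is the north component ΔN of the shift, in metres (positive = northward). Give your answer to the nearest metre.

ΔN = -274 m

At φ = 35.7498°, λ = 142.7659°: sin φ = 0.584247, cos φ = 0.811576, sin λ = 0.605073, cos λ = -0.796170.
ΔN = −sin φ cos λ·ΔX − sin φ sin λ·ΔY + cos φ·ΔZ = −(0.584247)(-0.796170)(610) − (0.584247)(0.605073)(423) + (0.811576)(-503) = -274.01 m.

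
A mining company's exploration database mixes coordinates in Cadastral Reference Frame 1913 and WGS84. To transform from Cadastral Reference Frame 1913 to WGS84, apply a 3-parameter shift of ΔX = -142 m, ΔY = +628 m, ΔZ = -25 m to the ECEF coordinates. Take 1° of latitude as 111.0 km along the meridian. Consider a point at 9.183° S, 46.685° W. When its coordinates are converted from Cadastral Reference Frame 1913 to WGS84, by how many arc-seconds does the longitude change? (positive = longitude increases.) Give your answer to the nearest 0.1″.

sin φ = -0.159588, cos φ = 0.987184, sin λ = -0.727593, cos λ = 0.686009.
East component: ΔE = −sin λ·ΔX + cos λ·ΔY = −(-0.727593)(-142) + (0.686009)(628) = 327.50 m.
1° of latitude spans 111000 m; at latitude φ, 1° of longitude spans that × cos φ = 109577.4 m, so Δλ = 327.50 / 109577.4 × 3600 = 10.759″.

Δλ = 10.8″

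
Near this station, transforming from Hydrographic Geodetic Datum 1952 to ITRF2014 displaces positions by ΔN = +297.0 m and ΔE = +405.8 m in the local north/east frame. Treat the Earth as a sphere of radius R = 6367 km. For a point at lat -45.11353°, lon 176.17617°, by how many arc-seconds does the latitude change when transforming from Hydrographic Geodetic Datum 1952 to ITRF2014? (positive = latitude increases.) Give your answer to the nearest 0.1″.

Δφ = 9.6″

On a sphere of radius R, 1 rad of latitude = R, so Δφ = ΔN / R = 297.0 / 6367000 = 4.6647e-05 rad = 9.622″.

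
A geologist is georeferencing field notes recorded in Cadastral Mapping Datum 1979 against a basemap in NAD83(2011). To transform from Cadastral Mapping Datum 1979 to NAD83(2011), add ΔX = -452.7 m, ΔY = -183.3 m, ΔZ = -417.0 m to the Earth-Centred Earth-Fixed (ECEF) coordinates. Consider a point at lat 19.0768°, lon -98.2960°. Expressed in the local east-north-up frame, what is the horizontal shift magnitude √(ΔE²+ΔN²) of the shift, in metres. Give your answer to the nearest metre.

635 m

The local east axis at (φ, λ) is (−sin λ, cos λ, 0), so ΔE = −sin(-98.2960°)·(-452.7) + cos(-98.2960°)·(-183.3) = -421.52 m.
The local north axis is (−sin φ cos λ, −sin φ sin λ, cos φ), giving ΔN = -21.348 − 59.282 − 394.099 = -474.73 m.
Horizontal magnitude = √(ΔE² + ΔN²) = √((-421.52)² + (-474.73)²) = 634.86 m.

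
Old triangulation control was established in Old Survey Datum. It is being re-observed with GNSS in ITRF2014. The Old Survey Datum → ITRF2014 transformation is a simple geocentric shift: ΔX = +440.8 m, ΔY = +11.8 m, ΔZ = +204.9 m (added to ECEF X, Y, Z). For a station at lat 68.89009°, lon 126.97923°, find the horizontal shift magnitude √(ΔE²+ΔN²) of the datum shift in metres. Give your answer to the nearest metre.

The local east axis at (φ, λ) is (−sin λ, cos λ, 0), so ΔE = −sin(126.97923°)·440.8 + cos(126.97923°)·11.8 = -359.23 m.
The local north axis is (−sin φ cos λ, −sin φ sin λ, cos φ), giving ΔN = 247.358 − 8.794 + 73.796 = 312.36 m.
Horizontal magnitude = √(ΔE² + ΔN²) = √((-359.23)² + 312.36²) = 476.04 m.

476 m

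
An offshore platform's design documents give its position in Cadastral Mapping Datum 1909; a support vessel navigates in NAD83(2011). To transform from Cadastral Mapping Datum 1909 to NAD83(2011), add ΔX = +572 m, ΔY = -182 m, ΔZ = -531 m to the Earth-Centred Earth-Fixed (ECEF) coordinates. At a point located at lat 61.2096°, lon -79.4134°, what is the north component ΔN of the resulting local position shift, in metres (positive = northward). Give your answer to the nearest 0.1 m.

The local north axis is (−sin φ cos λ, −sin φ sin λ, cos φ), giving ΔN = -92.098 − 156.788 − 255.733 = -504.62 m.

ΔN = -504.6 m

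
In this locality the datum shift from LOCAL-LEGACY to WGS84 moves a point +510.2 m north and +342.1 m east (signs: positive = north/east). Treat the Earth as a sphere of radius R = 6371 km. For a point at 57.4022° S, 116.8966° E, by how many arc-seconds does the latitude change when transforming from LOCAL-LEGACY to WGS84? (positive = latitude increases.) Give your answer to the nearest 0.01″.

On a sphere of radius R, 1 rad of latitude = R, so Δφ = ΔN / R = 510.2 / 6371000 = 8.0082e-05 rad = 16.518″.

Δφ = 16.52″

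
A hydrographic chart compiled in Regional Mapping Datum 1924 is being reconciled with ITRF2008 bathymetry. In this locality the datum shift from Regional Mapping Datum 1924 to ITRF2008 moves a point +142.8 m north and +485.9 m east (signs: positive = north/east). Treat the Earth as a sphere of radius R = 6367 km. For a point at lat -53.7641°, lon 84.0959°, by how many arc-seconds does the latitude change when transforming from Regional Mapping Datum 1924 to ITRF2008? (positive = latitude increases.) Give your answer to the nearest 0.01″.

Δφ = 4.63″

On a sphere of radius R, 1 rad of latitude = R, so Δφ = ΔN / R = 142.8 / 6367000 = 2.2428e-05 rad = 4.626″.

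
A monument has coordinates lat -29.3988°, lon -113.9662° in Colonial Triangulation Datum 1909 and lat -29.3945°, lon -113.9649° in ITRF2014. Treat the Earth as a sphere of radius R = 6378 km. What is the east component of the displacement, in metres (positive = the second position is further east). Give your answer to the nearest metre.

Δφ = -29.3945° − -29.3988° = +0.0043°; Δλ = -113.9649° − -113.9662° = +0.0013°.
1° along a meridian = πR/180 = 111317 m.
ΔN = Δφ × 111317 = 478.7 m; ΔE = Δλ × 111317 × cos(-29.3988°) = +0.0013 × 111317 × 0.871224 = 126.1 m.

ΔE = 126 m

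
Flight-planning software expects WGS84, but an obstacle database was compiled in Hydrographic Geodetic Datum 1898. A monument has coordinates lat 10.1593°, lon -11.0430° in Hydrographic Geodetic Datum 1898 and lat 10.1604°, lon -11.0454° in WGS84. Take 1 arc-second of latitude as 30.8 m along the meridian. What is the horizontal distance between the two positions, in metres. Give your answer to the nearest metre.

289 m

Δφ = 10.1604° − 10.1593° = +0.0011°; Δλ = -11.0454° − -11.0430° = -0.0024°.
1° of latitude = 3600 × 30.80 = 110880 m.
ΔN = Δφ × 110880 = 122.0 m; ΔE = Δλ × 110880 × cos(10.1593°) = -0.0024 × 110880 × 0.984321 = -261.9 m.
Distance = √(ΔE² + ΔN²) = √((-261.9)² + 122.0²) = 288.9 m.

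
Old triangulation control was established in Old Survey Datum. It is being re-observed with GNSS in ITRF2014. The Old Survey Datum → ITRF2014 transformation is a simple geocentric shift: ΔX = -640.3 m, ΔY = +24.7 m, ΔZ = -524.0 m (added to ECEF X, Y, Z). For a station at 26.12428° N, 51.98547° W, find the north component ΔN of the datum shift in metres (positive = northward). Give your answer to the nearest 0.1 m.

ΔN = -288.3 m

At φ = 26.12428°, λ = -51.98547°: sin φ = 0.440320, cos φ = 0.897841, sin λ = -0.787855, cos λ = 0.615861.
ΔN = −sin φ cos λ·ΔX − sin φ sin λ·ΔY + cos φ·ΔZ = −(0.440320)(0.615861)(-640.3) − (0.440320)(-0.787855)(24.7) + (0.897841)(-524.0) = -288.27 m.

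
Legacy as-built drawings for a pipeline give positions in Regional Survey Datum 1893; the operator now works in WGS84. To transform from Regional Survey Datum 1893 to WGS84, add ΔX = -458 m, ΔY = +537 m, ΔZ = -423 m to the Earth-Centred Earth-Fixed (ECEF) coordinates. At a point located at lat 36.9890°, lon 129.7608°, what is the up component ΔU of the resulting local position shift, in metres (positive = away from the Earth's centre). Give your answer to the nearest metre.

At φ = 36.9890°, λ = 129.7608°: sin φ = 0.601662, cos φ = 0.798751, sin λ = 0.768721, cos λ = -0.639584.
ΔU = cos φ cos λ·ΔX + cos φ sin λ·ΔY + sin φ·ΔZ = (0.798751)(-0.639584)(-458) + (0.798751)(0.768721)(537) + (0.601662)(-423) = 309.20 m.

ΔU = 309 m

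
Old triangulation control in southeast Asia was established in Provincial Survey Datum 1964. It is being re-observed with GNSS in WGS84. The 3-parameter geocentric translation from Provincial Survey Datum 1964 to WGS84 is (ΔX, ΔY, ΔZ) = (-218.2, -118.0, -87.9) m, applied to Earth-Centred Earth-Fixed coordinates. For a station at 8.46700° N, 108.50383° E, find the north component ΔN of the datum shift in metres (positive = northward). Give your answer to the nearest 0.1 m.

At φ = 8.46700°, λ = 108.50383°: sin φ = 0.147240, cos φ = 0.989101, sin λ = 0.948302, cos λ = -0.317368.
ΔN = −sin φ cos λ·ΔX − sin φ sin λ·ΔY + cos φ·ΔZ = −(0.147240)(-0.317368)(-218.2) − (0.147240)(0.948302)(-118.0) + (0.989101)(-87.9) = -80.66 m.

ΔN = -80.7 m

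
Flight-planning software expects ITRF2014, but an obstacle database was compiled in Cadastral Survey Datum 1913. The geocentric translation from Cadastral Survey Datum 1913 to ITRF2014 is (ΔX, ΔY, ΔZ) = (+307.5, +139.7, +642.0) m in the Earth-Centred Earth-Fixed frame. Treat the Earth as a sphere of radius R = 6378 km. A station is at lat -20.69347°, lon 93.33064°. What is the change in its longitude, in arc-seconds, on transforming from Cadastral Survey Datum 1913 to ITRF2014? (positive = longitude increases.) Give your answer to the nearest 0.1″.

Δλ = -10.9″

sin φ = -0.353368, cos φ = 0.935484, sin λ = 0.998311, cos λ = -0.058098.
East component: ΔE = −sin λ·ΔX + cos λ·ΔY = −(0.998311)(307.5) + (-0.058098)(139.7) = -315.10 m.
1° of latitude spans πR/180 = 111317 m; at latitude φ, 1° of longitude spans that × cos φ = 104135.4 m, so Δλ = -315.10 / 104135.4 × 3600 = -10.893″.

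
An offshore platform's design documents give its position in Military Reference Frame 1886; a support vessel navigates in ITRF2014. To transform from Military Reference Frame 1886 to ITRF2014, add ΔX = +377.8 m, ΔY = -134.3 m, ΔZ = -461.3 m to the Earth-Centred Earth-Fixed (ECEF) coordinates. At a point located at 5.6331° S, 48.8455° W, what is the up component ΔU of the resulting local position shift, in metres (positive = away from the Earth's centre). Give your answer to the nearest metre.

ΔU = 393 m

The local up (radial) axis is (cos φ cos λ, cos φ sin λ, sin φ), giving ΔU = 247.426 + 100.631 + 45.280 = 393.34 m.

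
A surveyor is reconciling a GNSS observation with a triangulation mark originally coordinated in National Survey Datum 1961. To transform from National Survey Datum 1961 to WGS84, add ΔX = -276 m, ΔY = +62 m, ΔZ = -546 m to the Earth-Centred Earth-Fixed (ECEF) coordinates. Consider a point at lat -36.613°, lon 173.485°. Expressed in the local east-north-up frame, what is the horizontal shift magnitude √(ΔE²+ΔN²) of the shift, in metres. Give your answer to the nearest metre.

272 m

The local east axis at (φ, λ) is (−sin λ, cos λ, 0), so ΔE = −sin(173.485°)·(-276) + cos(173.485°)·62 = -30.28 m.
The local north axis is (−sin φ cos λ, −sin φ sin λ, cos φ), giving ΔN = 163.545 + 4.196 − 438.264 = -270.52 m.
Horizontal magnitude = √(ΔE² + ΔN²) = √((-30.28)² + (-270.52)²) = 272.21 m.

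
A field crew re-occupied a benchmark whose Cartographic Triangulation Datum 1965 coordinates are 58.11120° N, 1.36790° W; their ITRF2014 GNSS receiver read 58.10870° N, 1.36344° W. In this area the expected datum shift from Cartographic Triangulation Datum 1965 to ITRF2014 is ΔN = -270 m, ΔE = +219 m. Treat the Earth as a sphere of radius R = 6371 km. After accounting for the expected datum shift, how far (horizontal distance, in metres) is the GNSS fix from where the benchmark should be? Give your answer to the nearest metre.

Observed coordinate differences: Δφ = -0.00250°, Δλ = +0.00446°.
Converting to metres (1° lat = 111195 m, cos φ = 0.528272): observed ΔN = -278.0 m, observed ΔE = 262.0 m.
Subtracting the expected shift leaves a residual of -278.0 − (-270) = -8.0 m north and 262.0 − (219) = 43.0 m east.
Residual distance = √((-8.0)² + 43.0²) = 43.7 m.

44 m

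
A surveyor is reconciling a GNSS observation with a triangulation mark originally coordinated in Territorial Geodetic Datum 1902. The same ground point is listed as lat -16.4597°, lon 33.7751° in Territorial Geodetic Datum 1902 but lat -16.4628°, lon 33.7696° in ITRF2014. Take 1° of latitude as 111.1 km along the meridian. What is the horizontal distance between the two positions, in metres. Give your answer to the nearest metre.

Δφ = -16.4628° − -16.4597° = -0.0031°; Δλ = 33.7696° − 33.7751° = -0.0055°.
ΔN = Δφ × 111100 = -344.4 m; ΔE = Δλ × 111100 × cos(-16.4597°) = -0.0055 × 111100 × 0.959019 = -586.0 m.
Distance = √(ΔE² + ΔN²) = √((-586.0)² + (-344.4)²) = 679.7 m.

680 m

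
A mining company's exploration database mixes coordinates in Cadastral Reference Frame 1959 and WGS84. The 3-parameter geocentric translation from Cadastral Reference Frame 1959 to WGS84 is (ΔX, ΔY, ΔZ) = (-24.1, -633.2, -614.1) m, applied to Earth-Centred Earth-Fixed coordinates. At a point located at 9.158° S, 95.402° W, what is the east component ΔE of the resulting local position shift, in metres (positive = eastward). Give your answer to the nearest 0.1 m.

ΔE = 35.6 m

The local east axis at (φ, λ) is (−sin λ, cos λ, 0), so ΔE = −sin(-95.402°)·(-24.1) + cos(-95.402°)·(-633.2) = 35.62 m.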